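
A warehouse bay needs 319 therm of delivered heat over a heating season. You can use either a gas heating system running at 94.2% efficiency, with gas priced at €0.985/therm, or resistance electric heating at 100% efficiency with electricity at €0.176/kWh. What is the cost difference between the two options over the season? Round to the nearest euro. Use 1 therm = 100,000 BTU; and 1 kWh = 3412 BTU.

€1312

Heat load = 319 therm × 100,000 = 31,900,000 BTU
Gas: input = 31,900,000 / 0.942 = 33,864,119 BTU = 338.6 therm → 338.6 × €0.985 = €333.56
Electric: 31,900,000 BTU / 3412 = 9,349 kWh → × €0.176 = €1,645.49
Difference = |€333.56 − €1,645.49| = €1,311.92 ≈ €1312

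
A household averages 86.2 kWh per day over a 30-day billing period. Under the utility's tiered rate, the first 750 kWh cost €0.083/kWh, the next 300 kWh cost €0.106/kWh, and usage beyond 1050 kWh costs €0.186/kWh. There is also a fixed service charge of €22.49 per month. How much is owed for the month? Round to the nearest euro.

Usage = 86.2 kWh/day × 30 days = 2586 kWh
First 750 kWh × €0.083 = €62.25
Next 300 kWh × €0.106 = €31.80
Remaining 1536 kWh × €0.186 = €285.70
Energy charge = €379.75; + service €22.49 = €402.24 ≈ €402

€402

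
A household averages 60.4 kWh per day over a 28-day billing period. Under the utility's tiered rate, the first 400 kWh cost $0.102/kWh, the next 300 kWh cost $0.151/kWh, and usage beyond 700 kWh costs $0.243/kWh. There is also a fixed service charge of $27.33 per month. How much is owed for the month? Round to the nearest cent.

Usage = 60.4 kWh/day × 28 days = 1691.2 kWh
First 400 kWh × $0.102 = $40.80
Next 300 kWh × $0.151 = $45.30
Remaining 991.2 kWh × $0.243 = $240.86
Energy charge = $326.96; + service $27.33 = $354.29

$354.29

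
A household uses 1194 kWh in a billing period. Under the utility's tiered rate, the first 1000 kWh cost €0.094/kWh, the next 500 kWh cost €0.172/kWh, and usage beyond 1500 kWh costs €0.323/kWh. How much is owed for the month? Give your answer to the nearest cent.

€127.37

First 1000 kWh × €0.094 = €94.00
Next 194 kWh × €0.172 = €33.37
Remaining tier: 0 kWh (not reached)
Total = €127.37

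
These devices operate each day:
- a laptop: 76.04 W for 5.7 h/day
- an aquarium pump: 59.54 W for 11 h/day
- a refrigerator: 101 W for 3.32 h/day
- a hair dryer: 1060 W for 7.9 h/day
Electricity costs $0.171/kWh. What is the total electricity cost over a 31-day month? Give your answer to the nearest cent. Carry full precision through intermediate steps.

$51.94

laptop: 76.04 W × 5.7 h × 31 d = 13,436 Wh = 13.44 kWh
aquarium pump: 59.54 W × 11 h × 31 d = 20,303 Wh = 20.3 kWh
refrigerator: 101 W × 3.32 h × 31 d = 10,395 Wh = 10.39 kWh
hair dryer: 1060 W × 7.9 h × 31 d = 259,594 Wh = 259.6 kWh
Total energy = 13.44 + 20.3 + 10.39 + 259.6 = 303.7 kWh
Cost = 303.7 kWh × $0.171 = $51.94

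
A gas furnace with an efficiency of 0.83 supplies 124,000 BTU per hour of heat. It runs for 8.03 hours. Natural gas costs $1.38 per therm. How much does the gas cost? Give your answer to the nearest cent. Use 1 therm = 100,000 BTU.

Heat delivered = 124,000 BTU/h × 8.03 h = 995,720 BTU
Gas input = 995,720 / 0.83 = 1,199,663 BTU
= 1,199,663 / 100,000 = 12 therm
Cost = 12 × $1.38/therm = $16.56

$16.56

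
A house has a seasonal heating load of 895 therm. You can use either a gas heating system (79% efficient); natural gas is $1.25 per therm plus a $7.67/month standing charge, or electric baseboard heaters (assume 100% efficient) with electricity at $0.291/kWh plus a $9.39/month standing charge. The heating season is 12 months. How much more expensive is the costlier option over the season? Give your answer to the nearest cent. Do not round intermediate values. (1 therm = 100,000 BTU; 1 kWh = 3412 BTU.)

$6237.71

Heat load = 895 therm × 100,000 = 89,500,000 BTU
Gas: input = 89,500,000 / 0.790 = 113,291,139 BTU = 1,133 therm → 1,133 × $1.25 = $1,416.14; + 12 × $7.67 standing = $1,508.18
Electric: 89,500,000 BTU / 3412 = 26,230 kWh → × $0.291 = $7,633.21; + 12 × $9.39 standing = $7,745.89
Difference = |$1,508.18 − $7,745.89| = $6,237.71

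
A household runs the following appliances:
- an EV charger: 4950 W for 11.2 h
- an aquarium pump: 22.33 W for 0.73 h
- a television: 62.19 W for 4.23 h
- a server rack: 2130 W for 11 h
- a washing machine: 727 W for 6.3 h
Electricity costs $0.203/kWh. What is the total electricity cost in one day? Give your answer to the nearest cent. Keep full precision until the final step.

$17.00

EV charger: 4950 W × 11.2 h = 55,440 Wh = 55.44 kWh
aquarium pump: 22.33 W × 0.73 h = 16 Wh = 0.0163 kWh
television: 62.19 W × 4.23 h = 263 Wh = 0.2631 kWh
server rack: 2130 W × 11 h = 23,430 Wh = 23.43 kWh
washing machine: 727 W × 6.3 h = 4,580 Wh = 4.58 kWh
Total energy = 55.44 + 0.0163 + 0.2631 + 23.43 + 4.58 = 83.73 kWh
Cost = 83.73 kWh × $0.203 = $17.00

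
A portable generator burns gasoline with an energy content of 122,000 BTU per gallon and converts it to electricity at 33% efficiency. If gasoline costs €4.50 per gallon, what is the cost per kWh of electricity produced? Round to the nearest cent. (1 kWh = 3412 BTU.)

Electrical output per gallon = 122,000 BTU × 0.33 / 3412 BTU/kWh = 11.8 kWh
Cost per kWh = €4.50 / 11.8 kWh = €0.381

€0.38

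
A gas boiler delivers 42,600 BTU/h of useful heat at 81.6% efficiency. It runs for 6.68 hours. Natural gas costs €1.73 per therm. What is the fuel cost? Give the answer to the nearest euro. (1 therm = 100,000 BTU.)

€6

Heat delivered = 42,600 BTU/h × 6.68 h = 284,568 BTU
Gas input = 284,568 / 0.816 = 348,735 BTU
= 348,735 / 100,000 = 3.487 therm
Cost = 3.487 × €1.73/therm = €6.03 ≈ €6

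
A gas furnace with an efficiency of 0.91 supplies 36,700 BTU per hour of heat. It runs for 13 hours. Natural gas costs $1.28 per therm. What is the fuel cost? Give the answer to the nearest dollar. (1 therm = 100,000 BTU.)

$7

Heat delivered = 36,700 BTU/h × 13 h = 477,100 BTU
Gas input = 477,100 / 0.91 = 524,286 BTU
= 524,286 / 100,000 = 5.243 therm
Cost = 5.243 × $1.28/therm = $6.71 ≈ $7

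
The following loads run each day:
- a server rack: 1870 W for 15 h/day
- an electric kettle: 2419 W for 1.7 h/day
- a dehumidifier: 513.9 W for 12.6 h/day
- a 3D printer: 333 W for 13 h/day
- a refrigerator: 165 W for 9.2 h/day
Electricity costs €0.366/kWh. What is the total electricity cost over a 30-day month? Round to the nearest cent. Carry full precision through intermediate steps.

server rack: 1870 W × 15 h × 30 d = 841,500 Wh = 841.5 kWh
electric kettle: 2419 W × 1.7 h × 30 d = 123,369 Wh = 123.4 kWh
dehumidifier: 513.9 W × 12.6 h × 30 d = 194,254 Wh = 194.3 kWh
3D printer: 333 W × 13 h × 30 d = 129,870 Wh = 129.9 kWh
refrigerator: 165 W × 9.2 h × 30 d = 45,540 Wh = 45.54 kWh
Total energy = 841.5 + 123.4 + 194.3 + 129.9 + 45.54 = 1,335 kWh
Cost = 1,335 kWh × €0.366 = €488.44

€488.44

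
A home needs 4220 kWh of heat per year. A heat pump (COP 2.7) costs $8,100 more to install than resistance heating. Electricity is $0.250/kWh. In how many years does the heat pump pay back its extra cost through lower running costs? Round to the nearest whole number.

12 years

Resistance: 4220 kWh × $0.250 = $1,055.00/yr
Heat pump: 4220 / 2.7 = 1563 kWh in → × $0.250 = $390.74/yr
Annual savings = $664.26
Payback = $8,100 / $664.26 = 12.2 years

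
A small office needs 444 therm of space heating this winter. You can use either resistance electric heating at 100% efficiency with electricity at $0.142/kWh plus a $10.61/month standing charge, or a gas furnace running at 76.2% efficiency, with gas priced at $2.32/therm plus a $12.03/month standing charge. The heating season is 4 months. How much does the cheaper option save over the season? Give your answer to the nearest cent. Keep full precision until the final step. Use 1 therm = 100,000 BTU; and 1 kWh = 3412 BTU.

Heat load = 444 therm × 100,000 = 44,400,000 BTU
Gas: input = 44,400,000 / 0.762 = 58,267,717 BTU = 582.7 therm → 582.7 × $2.32 = $1,351.81; + 4 × $12.03 standing = $1,399.93
Electric: 44,400,000 BTU / 3412 = 13,010 kWh → × $0.142 = $1,847.83; + 4 × $10.61 standing = $1,890.27
Difference = |$1,399.93 − $1,890.27| = $490.34

$490.34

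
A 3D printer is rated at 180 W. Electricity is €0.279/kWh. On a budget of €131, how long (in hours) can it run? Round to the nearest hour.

Energy budget = €131 / €0.279 per kWh = 469.5 kWh = 469,534 Wh
Runtime = 469,534 Wh / 180 W = 2,609 h

2609 h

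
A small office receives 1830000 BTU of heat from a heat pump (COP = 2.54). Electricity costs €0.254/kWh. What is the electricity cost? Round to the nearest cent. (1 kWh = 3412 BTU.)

€53.63

Heat delivered = 1,830,000 BTU / 3412 = 536.3 kWh
Electrical input = 536.3 kWh / 2.54 = 211.2 kWh
Cost = 211.2 × €0.254/kWh = €53.63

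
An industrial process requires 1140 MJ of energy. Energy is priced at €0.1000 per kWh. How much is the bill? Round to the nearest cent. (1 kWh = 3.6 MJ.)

€31.67

1140 MJ × (0.27778 kWh/MJ) = 316.7 kWh
Cost = 316.7 kWh × €0.1000/kWh = €31.67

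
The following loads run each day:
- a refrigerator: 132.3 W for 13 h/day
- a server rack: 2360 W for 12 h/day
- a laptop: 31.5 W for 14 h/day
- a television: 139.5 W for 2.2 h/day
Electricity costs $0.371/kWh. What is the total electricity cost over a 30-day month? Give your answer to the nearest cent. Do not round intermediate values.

$342.67

refrigerator: 132.3 W × 13 h × 30 d = 51,597 Wh = 51.6 kWh
server rack: 2360 W × 12 h × 30 d = 849,600 Wh = 849.6 kWh
laptop: 31.5 W × 14 h × 30 d = 13,230 Wh = 13.23 kWh
television: 139.5 W × 2.2 h × 30 d = 9,207 Wh = 9.207 kWh
Total energy = 51.6 + 849.6 + 13.23 + 9.207 = 923.6 kWh
Cost = 923.6 kWh × $0.371 = $342.67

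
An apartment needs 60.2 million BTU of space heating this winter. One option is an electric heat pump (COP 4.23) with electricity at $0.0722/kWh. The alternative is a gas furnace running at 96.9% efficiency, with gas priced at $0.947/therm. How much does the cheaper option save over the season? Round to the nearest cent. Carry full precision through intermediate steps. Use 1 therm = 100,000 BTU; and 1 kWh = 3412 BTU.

Heat load = 60.2 × 10⁶ BTU = 60,200,000 BTU
Gas: input = 60,200,000 / 0.969 = 62,125,903 BTU = 621.3 therm → 621.3 × $0.947 = $588.33
Heat pump: 60,200,000 BTU / 3412 = 17,640 kWh heat; / 4.23 = 4,171 kWh in → × $0.0722 = $301.15
Difference = |$588.33 − $301.15| = $287.18

$287.18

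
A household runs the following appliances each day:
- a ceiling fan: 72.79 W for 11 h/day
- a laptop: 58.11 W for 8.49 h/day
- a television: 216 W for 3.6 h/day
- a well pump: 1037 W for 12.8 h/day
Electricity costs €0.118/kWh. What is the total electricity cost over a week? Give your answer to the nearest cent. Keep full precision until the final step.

€12.68

ceiling fan: 72.79 W × 11 h × 7 d = 5,605 Wh = 5.605 kWh
laptop: 58.11 W × 8.49 h × 7 d = 3,453 Wh = 3.453 kWh
television: 216 W × 3.6 h × 7 d = 5,443 Wh = 5.443 kWh
well pump: 1037 W × 12.8 h × 7 d = 92,915 Wh = 92.92 kWh
Total energy = 5.605 + 3.453 + 5.443 + 92.92 = 107.4 kWh
Cost = 107.4 kWh × €0.118 = €12.68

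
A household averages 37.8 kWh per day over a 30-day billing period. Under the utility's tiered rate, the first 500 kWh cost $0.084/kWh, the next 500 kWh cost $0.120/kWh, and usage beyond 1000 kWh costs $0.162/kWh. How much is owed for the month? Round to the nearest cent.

Usage = 37.8 kWh/day × 30 days = 1134 kWh
First 500 kWh × $0.084 = $42.00
Next 500 kWh × $0.120 = $60.00
Remaining 134 kWh × $0.162 = $21.71
Total = $123.71

$123.71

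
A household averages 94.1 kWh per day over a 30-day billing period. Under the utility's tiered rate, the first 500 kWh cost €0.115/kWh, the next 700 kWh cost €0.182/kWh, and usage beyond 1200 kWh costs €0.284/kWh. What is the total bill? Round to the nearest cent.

€645.83

Usage = 94.1 kWh/day × 30 days = 2823 kWh
First 500 kWh × €0.115 = €57.50
Next 700 kWh × €0.182 = €127.40
Remaining 1623 kWh × €0.284 = €460.93
Total = €645.83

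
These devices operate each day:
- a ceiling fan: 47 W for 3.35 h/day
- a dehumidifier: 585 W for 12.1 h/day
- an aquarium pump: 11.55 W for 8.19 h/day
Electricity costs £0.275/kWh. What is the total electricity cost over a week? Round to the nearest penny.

£14.11

ceiling fan: 47 W × 3.35 h × 7 d = 1,102 Wh = 1.102 kWh
dehumidifier: 585 W × 12.1 h × 7 d = 49,550 Wh = 49.55 kWh
aquarium pump: 11.55 W × 8.19 h × 7 d = 662 Wh = 0.6622 kWh
Total energy = 1.102 + 49.55 + 0.6622 = 51.31 kWh
Cost = 51.31 kWh × £0.275 = £14.11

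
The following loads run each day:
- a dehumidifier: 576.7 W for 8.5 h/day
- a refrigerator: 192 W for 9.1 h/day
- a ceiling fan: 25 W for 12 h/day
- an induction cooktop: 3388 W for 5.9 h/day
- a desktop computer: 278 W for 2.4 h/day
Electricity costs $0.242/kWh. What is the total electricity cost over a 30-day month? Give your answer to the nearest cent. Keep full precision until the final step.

$200.42

dehumidifier: 576.7 W × 8.5 h × 30 d = 147,059 Wh = 147.1 kWh
refrigerator: 192 W × 9.1 h × 30 d = 52,416 Wh = 52.42 kWh
ceiling fan: 25 W × 12 h × 30 d = 9,000 Wh = 9 kWh
induction cooktop: 3388 W × 5.9 h × 30 d = 599,676 Wh = 599.7 kWh
desktop computer: 278 W × 2.4 h × 30 d = 20,016 Wh = 20.02 kWh
Total energy = 147.1 + 52.42 + 9 + 599.7 + 20.02 = 828.2 kWh
Cost = 828.2 kWh × $0.242 = $200.42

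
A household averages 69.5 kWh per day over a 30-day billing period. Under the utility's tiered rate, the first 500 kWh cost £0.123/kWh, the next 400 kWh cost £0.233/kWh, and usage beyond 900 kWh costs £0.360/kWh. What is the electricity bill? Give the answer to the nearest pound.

£581

Usage = 69.5 kWh/day × 30 days = 2085 kWh
First 500 kWh × £0.123 = £61.50
Next 400 kWh × £0.233 = £93.20
Remaining 1185 kWh × £0.360 = £426.60
Total = £581.30 ≈ £581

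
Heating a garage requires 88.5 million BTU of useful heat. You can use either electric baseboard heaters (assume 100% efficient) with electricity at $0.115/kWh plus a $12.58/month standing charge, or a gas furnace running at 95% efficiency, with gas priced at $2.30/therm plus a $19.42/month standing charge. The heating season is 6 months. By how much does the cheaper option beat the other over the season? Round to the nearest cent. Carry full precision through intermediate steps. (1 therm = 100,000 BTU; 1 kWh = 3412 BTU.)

$799.18

Heat load = 88.5 × 10⁶ BTU = 88,500,000 BTU
Gas: input = 88,500,000 / 0.95 = 93,157,895 BTU = 931.6 therm → 931.6 × $2.30 = $2,142.63; + 6 × $19.42 standing = $2,259.15
Electric: 88,500,000 BTU / 3412 = 25,940 kWh → × $0.115 = $2,982.85; + 6 × $12.58 standing = $3,058.33
Difference = |$2,259.15 − $3,058.33| = $799.18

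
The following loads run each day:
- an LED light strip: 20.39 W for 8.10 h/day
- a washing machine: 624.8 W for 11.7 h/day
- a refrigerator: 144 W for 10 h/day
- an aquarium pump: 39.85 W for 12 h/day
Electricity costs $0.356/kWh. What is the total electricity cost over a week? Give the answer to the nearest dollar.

$23

LED light strip: 20.39 W × 8.10 h × 7 d = 1,156 Wh = 1.156 kWh
washing machine: 624.8 W × 11.7 h × 7 d = 51,171 Wh = 51.17 kWh
refrigerator: 144 W × 10 h × 7 d = 10,080 Wh = 10.08 kWh
aquarium pump: 39.85 W × 12 h × 7 d = 3,347 Wh = 3.347 kWh
Total energy = 1.156 + 51.17 + 10.08 + 3.347 = 65.75 kWh
Cost = 65.75 kWh × $0.356 = $23.41 ≈ $23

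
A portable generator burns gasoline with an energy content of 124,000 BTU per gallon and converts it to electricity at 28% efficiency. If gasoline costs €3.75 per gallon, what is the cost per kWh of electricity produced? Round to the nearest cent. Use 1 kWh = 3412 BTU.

€0.37

Electrical output per gallon = 124,000 BTU × 0.28 / 3412 BTU/kWh = 10.18 kWh
Cost per kWh = €3.75 / 10.18 kWh = €0.369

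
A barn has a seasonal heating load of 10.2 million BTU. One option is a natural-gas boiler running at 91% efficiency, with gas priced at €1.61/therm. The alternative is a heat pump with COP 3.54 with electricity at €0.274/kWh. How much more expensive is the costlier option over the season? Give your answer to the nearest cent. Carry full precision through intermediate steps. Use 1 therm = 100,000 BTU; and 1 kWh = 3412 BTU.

€50.93

Heat load = 10.2 × 10⁶ BTU = 10,200,000 BTU
Gas: input = 10,200,000 / 0.91 = 11,208,791 BTU = 112.1 therm → 112.1 × €1.61 = €180.46
Heat pump: 10,200,000 BTU / 3412 = 2,989 kWh heat; / 3.54 = 844.5 kWh in → × €0.274 = €231.39
Difference = |€180.46 − €231.39| = €50.93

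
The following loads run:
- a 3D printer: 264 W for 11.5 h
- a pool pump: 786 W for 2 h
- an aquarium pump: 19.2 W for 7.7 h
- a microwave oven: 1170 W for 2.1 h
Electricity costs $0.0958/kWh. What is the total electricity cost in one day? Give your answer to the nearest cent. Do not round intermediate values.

3D printer: 264 W × 11.5 h = 3,036 Wh = 3.036 kWh
pool pump: 786 W × 2 h = 1,572 Wh = 1.572 kWh
aquarium pump: 19.2 W × 7.7 h = 148 Wh = 0.1478 kWh
microwave oven: 1170 W × 2.1 h = 2,457 Wh = 2.457 kWh
Total energy = 3.036 + 1.572 + 0.1478 + 2.457 = 7.213 kWh
Cost = 7.213 kWh × $0.0958 = $0.69

$0.69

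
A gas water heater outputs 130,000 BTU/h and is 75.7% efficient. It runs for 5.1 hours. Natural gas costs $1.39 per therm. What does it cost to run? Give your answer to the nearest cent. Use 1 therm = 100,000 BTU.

Heat delivered = 130,000 BTU/h × 5.1 h = 663,000 BTU
Gas input = 663,000 / 0.757 = 875,826 BTU
= 875,826 / 100,000 = 8.758 therm
Cost = 8.758 × $1.39/therm = $12.17

$12.17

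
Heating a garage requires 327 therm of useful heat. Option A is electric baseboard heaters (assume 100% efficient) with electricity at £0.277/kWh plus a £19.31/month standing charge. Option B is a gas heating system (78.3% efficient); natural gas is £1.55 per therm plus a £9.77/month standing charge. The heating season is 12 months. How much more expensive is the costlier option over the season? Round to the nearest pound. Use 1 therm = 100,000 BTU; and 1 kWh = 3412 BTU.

£2122

Heat load = 327 therm × 100,000 = 32,700,000 BTU
Gas: input = 32,700,000 / 0.783 = 41,762,452 BTU = 417.6 therm → 417.6 × £1.55 = £647.32; + 12 × £9.77 standing = £764.56
Electric: 32,700,000 BTU / 3412 = 9,584 kWh → × £0.277 = £2,654.72; + 12 × £19.31 standing = £2,886.44
Difference = |£764.56 − £2,886.44| = £2,121.88 ≈ £2122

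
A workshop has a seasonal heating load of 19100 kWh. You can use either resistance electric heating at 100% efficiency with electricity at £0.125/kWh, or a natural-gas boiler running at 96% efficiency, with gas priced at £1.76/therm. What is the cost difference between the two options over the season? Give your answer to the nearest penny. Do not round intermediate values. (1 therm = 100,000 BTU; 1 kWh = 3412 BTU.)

£1192.73

Heat load = 19100 kWh × 3412 = 65,169,200 BTU
Gas: input = 65,169,200 / 0.96 = 67,884,583 BTU = 678.8 therm → 678.8 × £1.76 = £1,194.77
Electric: 65,169,200 BTU / 3412 = 19,100 kWh → × £0.125 = £2,387.50
Difference = |£1,194.77 − £2,387.50| = £1,192.73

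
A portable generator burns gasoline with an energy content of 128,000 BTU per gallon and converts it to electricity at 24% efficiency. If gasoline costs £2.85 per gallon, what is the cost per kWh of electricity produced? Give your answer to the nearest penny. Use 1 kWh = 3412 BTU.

Electrical output per gallon = 128,000 BTU × 0.24 / 3412 BTU/kWh = 9.004 kWh
Cost per kWh = £2.85 / 9.004 kWh = £0.317

£0.32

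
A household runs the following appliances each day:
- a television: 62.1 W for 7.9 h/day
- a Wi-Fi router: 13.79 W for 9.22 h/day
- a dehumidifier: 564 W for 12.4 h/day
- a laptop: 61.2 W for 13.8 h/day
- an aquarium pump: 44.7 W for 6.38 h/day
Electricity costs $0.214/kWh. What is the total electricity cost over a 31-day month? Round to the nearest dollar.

$58

television: 62.1 W × 7.9 h × 31 d = 15,208 Wh = 15.21 kWh
Wi-Fi router: 13.79 W × 9.22 h × 31 d = 3,941 Wh = 3.941 kWh
dehumidifier: 564 W × 12.4 h × 31 d = 216,802 Wh = 216.8 kWh
laptop: 61.2 W × 13.8 h × 31 d = 26,181 Wh = 26.18 kWh
aquarium pump: 44.7 W × 6.38 h × 31 d = 8,841 Wh = 8.841 kWh
Total energy = 15.21 + 3.941 + 216.8 + 26.18 + 8.841 = 271 kWh
Cost = 271 kWh × $0.214 = $57.99 ≈ $58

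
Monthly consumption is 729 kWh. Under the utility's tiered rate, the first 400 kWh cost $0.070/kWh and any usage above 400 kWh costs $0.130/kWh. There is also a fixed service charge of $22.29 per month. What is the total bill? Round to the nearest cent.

First 400 kWh × $0.070 = $28.00
Remaining 329 kWh × $0.130 = $42.77
Energy charge = $70.77; + service $22.29 = $93.06

$93.06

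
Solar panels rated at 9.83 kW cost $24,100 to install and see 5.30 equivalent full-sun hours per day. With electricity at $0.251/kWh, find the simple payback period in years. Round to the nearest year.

5 years

Daily generation = 9.83 kW × 5.30 h = 52.1 kWh
Annual generation = 52.1 × 365 = 19016 kWh
Annual savings = 19016 × $0.251 = $4,773.05
Payback = $24,100 / $4,773.05 = 5.05 years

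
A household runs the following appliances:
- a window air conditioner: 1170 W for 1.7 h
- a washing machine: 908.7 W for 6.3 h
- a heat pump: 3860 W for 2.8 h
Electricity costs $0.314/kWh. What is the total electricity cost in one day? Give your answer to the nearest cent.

$5.82

window air conditioner: 1170 W × 1.7 h = 1,989 Wh = 1.989 kWh
washing machine: 908.7 W × 6.3 h = 5,725 Wh = 5.725 kWh
heat pump: 3860 W × 2.8 h = 10,808 Wh = 10.81 kWh
Total energy = 1.989 + 5.725 + 10.81 = 18.52 kWh
Cost = 18.52 kWh × $0.314 = $5.82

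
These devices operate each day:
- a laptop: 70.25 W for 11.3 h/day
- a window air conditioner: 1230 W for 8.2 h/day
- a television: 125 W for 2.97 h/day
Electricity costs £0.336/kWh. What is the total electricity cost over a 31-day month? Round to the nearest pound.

£117

laptop: 70.25 W × 11.3 h × 31 d = 24,609 Wh = 24.61 kWh
window air conditioner: 1230 W × 8.2 h × 31 d = 312,666 Wh = 312.7 kWh
television: 125 W × 2.97 h × 31 d = 11,509 Wh = 11.51 kWh
Total energy = 24.61 + 312.7 + 11.51 = 348.8 kWh
Cost = 348.8 kWh × £0.336 = £117.19 ≈ £117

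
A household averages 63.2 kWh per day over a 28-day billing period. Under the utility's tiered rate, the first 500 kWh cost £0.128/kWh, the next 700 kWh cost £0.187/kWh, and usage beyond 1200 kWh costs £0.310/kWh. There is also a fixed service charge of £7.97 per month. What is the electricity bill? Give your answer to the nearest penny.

£379.45

Usage = 63.2 kWh/day × 28 days = 1769.6 kWh
First 500 kWh × £0.128 = £64.00
Next 700 kWh × £0.187 = £130.90
Remaining 569.6 kWh × £0.310 = £176.58
Energy charge = £371.48; + service £7.97 = £379.45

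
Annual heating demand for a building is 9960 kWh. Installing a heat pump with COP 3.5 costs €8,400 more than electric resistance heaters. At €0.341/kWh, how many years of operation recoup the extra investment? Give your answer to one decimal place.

3.5 years

Resistance: 9960 kWh × €0.341 = €3,396.36/yr
Heat pump: 9960 / 3.5 = 2846 kWh in → × €0.341 = €970.39/yr
Annual savings = €2,425.97
Payback = €8,400 / €2,425.97 = 3.46 years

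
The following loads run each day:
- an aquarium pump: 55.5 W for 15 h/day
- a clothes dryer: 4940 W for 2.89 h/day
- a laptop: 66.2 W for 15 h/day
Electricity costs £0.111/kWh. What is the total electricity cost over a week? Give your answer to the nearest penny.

aquarium pump: 55.5 W × 15 h × 7 d = 5,828 Wh = 5.827 kWh
clothes dryer: 4940 W × 2.89 h × 7 d = 99,936 Wh = 99.94 kWh
laptop: 66.2 W × 15 h × 7 d = 6,951 Wh = 6.951 kWh
Total energy = 5.827 + 99.94 + 6.951 = 112.7 kWh
Cost = 112.7 kWh × £0.111 = £12.51

£12.51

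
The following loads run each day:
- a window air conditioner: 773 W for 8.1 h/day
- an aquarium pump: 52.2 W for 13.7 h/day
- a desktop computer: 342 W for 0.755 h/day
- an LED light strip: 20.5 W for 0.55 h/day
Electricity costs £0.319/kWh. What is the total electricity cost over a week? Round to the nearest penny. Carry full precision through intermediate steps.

window air conditioner: 773 W × 8.1 h × 7 d = 43,829 Wh = 43.83 kWh
aquarium pump: 52.2 W × 13.7 h × 7 d = 5,006 Wh = 5.006 kWh
desktop computer: 342 W × 0.755 h × 7 d = 1,807 Wh = 1.807 kWh
LED light strip: 20.5 W × 0.55 h × 7 d = 79 Wh = 0.07892 kWh
Total energy = 43.83 + 5.006 + 1.807 + 0.07892 = 50.72 kWh
Cost = 50.72 kWh × £0.319 = £16.18

£16.18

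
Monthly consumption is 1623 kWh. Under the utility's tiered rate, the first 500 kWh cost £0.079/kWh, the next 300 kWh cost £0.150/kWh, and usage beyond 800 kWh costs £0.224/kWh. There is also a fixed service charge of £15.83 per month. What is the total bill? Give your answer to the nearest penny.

£284.68

First 500 kWh × £0.079 = £39.50
Next 300 kWh × £0.150 = £45.00
Remaining 823 kWh × £0.224 = £184.35
Energy charge = £268.85; + service £15.83 = £284.68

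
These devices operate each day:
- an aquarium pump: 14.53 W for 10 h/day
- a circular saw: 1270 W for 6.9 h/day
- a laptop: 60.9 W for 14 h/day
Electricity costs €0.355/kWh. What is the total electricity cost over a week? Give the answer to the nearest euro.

aquarium pump: 14.53 W × 10 h × 7 d = 1,017 Wh = 1.017 kWh
circular saw: 1270 W × 6.9 h × 7 d = 61,341 Wh = 61.34 kWh
laptop: 60.9 W × 14 h × 7 d = 5,968 Wh = 5.968 kWh
Total energy = 1.017 + 61.34 + 5.968 = 68.33 kWh
Cost = 68.33 kWh × €0.355 = €24.26 ≈ €24

€24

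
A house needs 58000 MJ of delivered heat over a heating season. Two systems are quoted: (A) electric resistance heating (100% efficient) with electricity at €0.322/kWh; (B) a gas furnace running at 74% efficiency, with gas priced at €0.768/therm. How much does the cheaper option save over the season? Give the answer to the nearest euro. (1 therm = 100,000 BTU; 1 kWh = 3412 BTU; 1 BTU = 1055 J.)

€4618

Heat load = 58000 MJ = 58,000,000,000 J / 1055 = 54,976,303 BTU
Gas: input = 54,976,303 / 0.74 = 74,292,302 BTU = 742.9 therm → 742.9 × €0.768 = €570.56
Electric: 54,976,303 BTU / 3412 = 16,110 kWh → × €0.322 = €5,188.27
Difference = |€570.56 − €5,188.27| = €4,617.70 ≈ €4618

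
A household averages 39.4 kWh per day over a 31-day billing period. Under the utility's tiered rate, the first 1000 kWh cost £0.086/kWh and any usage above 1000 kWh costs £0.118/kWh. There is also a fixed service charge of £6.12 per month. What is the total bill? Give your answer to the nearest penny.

£118.25

Usage = 39.4 kWh/day × 31 days = 1221.4 kWh
First 1000 kWh × £0.086 = £86.00
Remaining 221.4 kWh × £0.118 = £26.13
Energy charge = £112.13; + service £6.12 = £118.25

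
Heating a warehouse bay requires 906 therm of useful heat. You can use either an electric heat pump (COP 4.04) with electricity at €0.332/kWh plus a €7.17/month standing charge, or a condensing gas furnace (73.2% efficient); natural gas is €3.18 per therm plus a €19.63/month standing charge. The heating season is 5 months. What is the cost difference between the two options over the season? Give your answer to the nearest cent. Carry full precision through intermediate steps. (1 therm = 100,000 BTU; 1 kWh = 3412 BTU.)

€1816.10

Heat load = 906 therm × 100,000 = 90,600,000 BTU
Gas: input = 90,600,000 / 0.732 = 123,770,492 BTU = 1,238 therm → 1,238 × €3.18 = €3,935.90; + 5 × €19.63 standing = €4,034.05
Heat pump: 90,600,000 BTU / 3412 = 26,550 kWh heat; / 4.04 = 6,573 kWh in → × €0.332 = €2,182.11; + 5 × €7.17 standing = €2,217.96
Difference = |€4,034.05 − €2,217.96| = €1,816.10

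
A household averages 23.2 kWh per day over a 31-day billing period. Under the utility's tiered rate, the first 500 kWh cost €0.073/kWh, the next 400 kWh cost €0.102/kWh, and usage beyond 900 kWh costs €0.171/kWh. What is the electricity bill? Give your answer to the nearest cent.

€58.86

Usage = 23.2 kWh/day × 31 days = 719.2 kWh
First 500 kWh × €0.073 = €36.50
Next 219.2 kWh × €0.102 = €22.36
Remaining tier: 0 kWh (not reached)
Total = €58.86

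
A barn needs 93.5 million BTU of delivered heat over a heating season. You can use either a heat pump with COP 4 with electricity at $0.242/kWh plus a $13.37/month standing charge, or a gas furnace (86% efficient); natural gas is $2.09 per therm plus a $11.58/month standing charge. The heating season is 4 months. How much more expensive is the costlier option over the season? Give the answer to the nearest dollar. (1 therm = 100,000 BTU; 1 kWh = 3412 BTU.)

$607

Heat load = 93.5 × 10⁶ BTU = 93,500,000 BTU
Gas: input = 93,500,000 / 0.86 = 108,720,930 BTU = 1,087 therm → 1,087 × $2.09 = $2,272.27; + 4 × $11.58 standing = $2,318.59
Heat pump: 93,500,000 BTU / 3412 = 27,400 kWh heat; / 4 = 6,851 kWh in → × $0.242 = $1,657.90; + 4 × $13.37 standing = $1,711.38
Difference = |$2,318.59 − $1,711.38| = $607.21 ≈ $607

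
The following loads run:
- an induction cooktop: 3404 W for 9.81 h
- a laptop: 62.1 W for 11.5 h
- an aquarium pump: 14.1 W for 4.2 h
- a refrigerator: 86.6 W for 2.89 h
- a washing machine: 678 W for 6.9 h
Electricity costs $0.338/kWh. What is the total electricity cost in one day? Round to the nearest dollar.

induction cooktop: 3404 W × 9.81 h = 33,393 Wh = 33.39 kWh
laptop: 62.1 W × 11.5 h = 714 Wh = 0.7141 kWh
aquarium pump: 14.1 W × 4.2 h = 59 Wh = 0.05922 kWh
refrigerator: 86.6 W × 2.89 h = 250 Wh = 0.2503 kWh
washing machine: 678 W × 6.9 h = 4,678 Wh = 4.678 kWh
Total energy = 33.39 + 0.7141 + 0.05922 + 0.2503 + 4.678 = 39.1 kWh
Cost = 39.1 kWh × $0.338 = $13.21 ≈ $13

$13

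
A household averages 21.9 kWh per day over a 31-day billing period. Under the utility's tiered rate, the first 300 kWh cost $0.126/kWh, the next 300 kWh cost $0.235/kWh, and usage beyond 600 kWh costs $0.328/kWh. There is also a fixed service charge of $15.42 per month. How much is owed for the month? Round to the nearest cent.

Usage = 21.9 kWh/day × 31 days = 678.9 kWh
First 300 kWh × $0.126 = $37.80
Next 300 kWh × $0.235 = $70.50
Remaining 78.9 kWh × $0.328 = $25.88
Energy charge = $134.18; + service $15.42 = $149.60

$149.60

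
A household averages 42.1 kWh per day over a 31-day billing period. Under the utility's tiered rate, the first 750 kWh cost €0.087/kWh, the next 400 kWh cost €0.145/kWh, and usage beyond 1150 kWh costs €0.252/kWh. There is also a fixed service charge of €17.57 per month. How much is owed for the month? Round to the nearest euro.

€180

Usage = 42.1 kWh/day × 31 days = 1305.1 kWh
First 750 kWh × €0.087 = €65.25
Next 400 kWh × €0.145 = €58.00
Remaining 155.1 kWh × €0.252 = €39.09
Energy charge = €162.34; + service €17.57 = €179.91 ≈ €180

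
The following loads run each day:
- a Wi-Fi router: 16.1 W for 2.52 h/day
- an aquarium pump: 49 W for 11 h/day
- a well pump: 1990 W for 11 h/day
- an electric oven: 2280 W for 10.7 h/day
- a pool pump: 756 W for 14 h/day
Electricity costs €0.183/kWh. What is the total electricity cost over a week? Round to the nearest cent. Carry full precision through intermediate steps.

Wi-Fi router: 16.1 W × 2.52 h × 7 d = 284 Wh = 0.284 kWh
aquarium pump: 49 W × 11 h × 7 d = 3,773 Wh = 3.773 kWh
well pump: 1990 W × 11 h × 7 d = 153,230 Wh = 153.2 kWh
electric oven: 2280 W × 10.7 h × 7 d = 170,772 Wh = 170.8 kWh
pool pump: 756 W × 14 h × 7 d = 74,088 Wh = 74.09 kWh
Total energy = 0.284 + 3.773 + 153.2 + 170.8 + 74.09 = 402.1 kWh
Cost = 402.1 kWh × €0.183 = €73.59

€73.59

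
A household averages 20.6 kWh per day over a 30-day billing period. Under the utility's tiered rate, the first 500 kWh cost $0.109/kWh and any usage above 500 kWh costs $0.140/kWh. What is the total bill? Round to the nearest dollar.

Usage = 20.6 kWh/day × 30 days = 618 kWh
First 500 kWh × $0.109 = $54.50
Remaining 118 kWh × $0.140 = $16.52
Total = $71.02 ≈ $71

$71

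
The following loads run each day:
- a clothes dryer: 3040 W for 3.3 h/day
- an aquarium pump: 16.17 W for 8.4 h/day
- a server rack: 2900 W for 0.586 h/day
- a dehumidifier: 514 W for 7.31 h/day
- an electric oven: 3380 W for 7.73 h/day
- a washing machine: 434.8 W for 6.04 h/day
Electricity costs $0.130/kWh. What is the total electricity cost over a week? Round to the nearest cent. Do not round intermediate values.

$40.38

clothes dryer: 3040 W × 3.3 h × 7 d = 70,224 Wh = 70.22 kWh
aquarium pump: 16.17 W × 8.4 h × 7 d = 951 Wh = 0.9508 kWh
server rack: 2900 W × 0.586 h × 7 d = 11,896 Wh = 11.9 kWh
dehumidifier: 514 W × 7.31 h × 7 d = 26,301 Wh = 26.3 kWh
electric oven: 3380 W × 7.73 h × 7 d = 182,892 Wh = 182.9 kWh
washing machine: 434.8 W × 6.04 h × 7 d = 18,383 Wh = 18.38 kWh
Total energy = 70.22 + 0.9508 + 11.9 + 26.3 + 182.9 + 18.38 = 310.6 kWh
Cost = 310.6 kWh × $0.130 = $40.38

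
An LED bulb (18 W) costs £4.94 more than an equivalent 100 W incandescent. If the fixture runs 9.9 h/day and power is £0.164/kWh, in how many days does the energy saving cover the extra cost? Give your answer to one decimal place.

Power saved = 100 − 18 = 82 W
Daily energy saved = 82 W × 9.9 h = 811.8 Wh = 0.8118 kWh
Daily savings = 0.8118 × £0.164 = £0.1331
Payback = £4.94 / £0.1331 per day = 37.11 days

37.1 days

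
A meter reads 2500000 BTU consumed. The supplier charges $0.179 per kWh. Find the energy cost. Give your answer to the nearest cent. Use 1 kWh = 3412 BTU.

$131.15

2500000 BTU × (0.00029308 kWh/BTU) = 732.7 kWh
Cost = 732.7 kWh × $0.179/kWh = $131.15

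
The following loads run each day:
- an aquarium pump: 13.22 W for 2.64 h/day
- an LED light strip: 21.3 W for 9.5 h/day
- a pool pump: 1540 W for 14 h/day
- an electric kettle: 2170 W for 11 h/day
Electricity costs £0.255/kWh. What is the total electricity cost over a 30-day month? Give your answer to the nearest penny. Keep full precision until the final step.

aquarium pump: 13.22 W × 2.64 h × 30 d = 1,047 Wh = 1.047 kWh
LED light strip: 21.3 W × 9.5 h × 30 d = 6,070 Wh = 6.071 kWh
pool pump: 1540 W × 14 h × 30 d = 646,800 Wh = 646.8 kWh
electric kettle: 2170 W × 11 h × 30 d = 716,100 Wh = 716.1 kWh
Total energy = 1.047 + 6.071 + 646.8 + 716.1 = 1,370 kWh
Cost = 1,370 kWh × £0.255 = £349.35

£349.35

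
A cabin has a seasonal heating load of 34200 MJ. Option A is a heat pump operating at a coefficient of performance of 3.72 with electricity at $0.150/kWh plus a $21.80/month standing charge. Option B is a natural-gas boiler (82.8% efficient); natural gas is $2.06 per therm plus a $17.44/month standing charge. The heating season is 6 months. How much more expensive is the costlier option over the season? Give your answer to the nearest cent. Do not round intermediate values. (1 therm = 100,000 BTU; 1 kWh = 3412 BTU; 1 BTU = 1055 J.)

$397.25

Heat load = 34200 MJ = 34,200,000,000 J / 1055 = 32,417,062 BTU
Gas: input = 32,417,062 / 0.828 = 39,151,041 BTU = 391.5 therm → 391.5 × $2.06 = $806.51; + 6 × $17.44 standing = $911.15
Heat pump: 32,417,062 BTU / 3412 = 9,501 kWh heat; / 3.72 = 2,554 kWh in → × $0.150 = $383.10; + 6 × $21.80 standing = $513.90
Difference = |$911.15 − $513.90| = $397.25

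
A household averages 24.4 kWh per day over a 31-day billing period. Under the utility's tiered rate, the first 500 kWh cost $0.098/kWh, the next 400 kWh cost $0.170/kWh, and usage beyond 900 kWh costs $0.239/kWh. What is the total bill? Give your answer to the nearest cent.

Usage = 24.4 kWh/day × 31 days = 756.4 kWh
First 500 kWh × $0.098 = $49.00
Next 256.4 kWh × $0.170 = $43.59
Remaining tier: 0 kWh (not reached)
Total = $92.59

$92.59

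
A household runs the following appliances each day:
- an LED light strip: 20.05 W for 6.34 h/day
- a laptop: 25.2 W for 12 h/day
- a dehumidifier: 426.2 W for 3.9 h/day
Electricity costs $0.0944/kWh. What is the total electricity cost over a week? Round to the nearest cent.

$1.38

LED light strip: 20.05 W × 6.34 h × 7 d = 890 Wh = 0.8898 kWh
laptop: 25.2 W × 12 h × 7 d = 2,117 Wh = 2.117 kWh
dehumidifier: 426.2 W × 3.9 h × 7 d = 11,635 Wh = 11.64 kWh
Total energy = 0.8898 + 2.117 + 11.64 = 14.64 kWh
Cost = 14.64 kWh × $0.0944 = $1.38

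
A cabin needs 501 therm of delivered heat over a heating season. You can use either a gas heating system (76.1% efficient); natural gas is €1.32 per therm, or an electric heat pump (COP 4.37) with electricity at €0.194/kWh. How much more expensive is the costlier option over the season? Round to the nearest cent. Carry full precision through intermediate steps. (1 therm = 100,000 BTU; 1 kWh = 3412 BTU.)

Heat load = 501 therm × 100,000 = 50,100,000 BTU
Gas: input = 50,100,000 / 0.761 = 65,834,428 BTU = 658.3 therm → 658.3 × €1.32 = €869.01
Heat pump: 50,100,000 BTU / 3412 = 14,680 kWh heat; / 4.37 = 3,360 kWh in → × €0.194 = €651.85
Difference = |€869.01 − €651.85| = €217.16

€217.16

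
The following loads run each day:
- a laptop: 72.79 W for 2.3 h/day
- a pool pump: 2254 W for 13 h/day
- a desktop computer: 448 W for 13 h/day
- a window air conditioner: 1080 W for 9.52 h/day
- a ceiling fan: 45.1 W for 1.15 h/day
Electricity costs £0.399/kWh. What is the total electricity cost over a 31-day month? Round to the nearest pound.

laptop: 72.79 W × 2.3 h × 31 d = 5,190 Wh = 5.19 kWh
pool pump: 2254 W × 13 h × 31 d = 908,362 Wh = 908.4 kWh
desktop computer: 448 W × 13 h × 31 d = 180,544 Wh = 180.5 kWh
window air conditioner: 1080 W × 9.52 h × 31 d = 318,730 Wh = 318.7 kWh
ceiling fan: 45.1 W × 1.15 h × 31 d = 1,608 Wh = 1.608 kWh
Total energy = 5.19 + 908.4 + 180.5 + 318.7 + 1.608 = 1,414 kWh
Cost = 1,414 kWh × £0.399 = £564.36 ≈ £564

£564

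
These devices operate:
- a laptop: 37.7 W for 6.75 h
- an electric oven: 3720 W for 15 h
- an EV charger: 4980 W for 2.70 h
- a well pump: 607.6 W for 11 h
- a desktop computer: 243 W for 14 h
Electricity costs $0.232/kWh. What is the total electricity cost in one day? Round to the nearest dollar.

laptop: 37.7 W × 6.75 h = 254 Wh = 0.2545 kWh
electric oven: 3720 W × 15 h = 55,800 Wh = 55.8 kWh
EV charger: 4980 W × 2.70 h = 13,446 Wh = 13.45 kWh
well pump: 607.6 W × 11 h = 6,684 Wh = 6.684 kWh
desktop computer: 243 W × 14 h = 3,402 Wh = 3.402 kWh
Total energy = 0.2545 + 55.8 + 13.45 + 6.684 + 3.402 = 79.59 kWh
Cost = 79.59 kWh × $0.232 = $18.46 ≈ $18

$18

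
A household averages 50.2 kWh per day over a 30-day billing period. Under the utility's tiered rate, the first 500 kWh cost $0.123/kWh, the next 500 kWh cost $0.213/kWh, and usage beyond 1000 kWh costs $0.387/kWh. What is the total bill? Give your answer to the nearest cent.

$363.82

Usage = 50.2 kWh/day × 30 days = 1506 kWh
First 500 kWh × $0.123 = $61.50
Next 500 kWh × $0.213 = $106.50
Remaining 506 kWh × $0.387 = $195.82
Total = $363.82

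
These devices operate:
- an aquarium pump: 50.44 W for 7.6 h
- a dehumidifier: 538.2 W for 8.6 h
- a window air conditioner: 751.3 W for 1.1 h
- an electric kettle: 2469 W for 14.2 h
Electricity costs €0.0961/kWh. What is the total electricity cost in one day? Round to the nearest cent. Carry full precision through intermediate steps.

aquarium pump: 50.44 W × 7.6 h = 383 Wh = 0.3833 kWh
dehumidifier: 538.2 W × 8.6 h = 4,629 Wh = 4.629 kWh
window air conditioner: 751.3 W × 1.1 h = 826 Wh = 0.8264 kWh
electric kettle: 2469 W × 14.2 h = 35,060 Wh = 35.06 kWh
Total energy = 0.3833 + 4.629 + 0.8264 + 35.06 = 40.9 kWh
Cost = 40.9 kWh × €0.0961 = €3.93

€3.93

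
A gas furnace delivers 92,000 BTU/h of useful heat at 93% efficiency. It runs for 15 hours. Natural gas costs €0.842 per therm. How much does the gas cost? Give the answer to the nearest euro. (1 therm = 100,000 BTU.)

Heat delivered = 92,000 BTU/h × 15 h = 1,380,000 BTU
Gas input = 1,380,000 / 0.93 = 1,483,871 BTU
= 1,483,871 / 100,000 = 14.84 therm
Cost = 14.84 × €0.842/therm = €12.49 ≈ €12

€12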